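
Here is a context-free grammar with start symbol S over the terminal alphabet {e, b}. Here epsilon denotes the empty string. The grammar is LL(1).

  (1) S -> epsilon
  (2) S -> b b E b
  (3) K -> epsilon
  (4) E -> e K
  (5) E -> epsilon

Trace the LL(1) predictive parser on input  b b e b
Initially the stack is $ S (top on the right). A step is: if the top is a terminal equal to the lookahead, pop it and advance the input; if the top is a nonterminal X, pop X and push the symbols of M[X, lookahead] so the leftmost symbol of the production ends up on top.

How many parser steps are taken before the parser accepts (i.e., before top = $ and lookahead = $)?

step 1: stack=$ S  input=b b e b $  — expand S -> b b E b
step 2: stack=$ b E b b  input=b b e b $  — match b
step 3: stack=$ b E b  input=b e b $  — match b
step 4: stack=$ b E  input=e b $  — expand E -> e K
step 5: stack=$ b K e  input=e b $  — match e
step 6: stack=$ b K  input=b $  — expand K -> epsilon
step 7: stack=$ b  input=b $  — match b
Accept reached after 7 steps.

7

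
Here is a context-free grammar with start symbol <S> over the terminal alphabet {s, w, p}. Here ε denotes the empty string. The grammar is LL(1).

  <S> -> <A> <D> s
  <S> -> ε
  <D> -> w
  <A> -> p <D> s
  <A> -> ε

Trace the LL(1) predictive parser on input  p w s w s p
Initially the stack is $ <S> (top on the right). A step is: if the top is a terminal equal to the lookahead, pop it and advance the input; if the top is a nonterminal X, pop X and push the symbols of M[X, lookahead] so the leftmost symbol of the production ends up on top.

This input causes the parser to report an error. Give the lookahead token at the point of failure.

p

      Stack            Input          Action
   1  $ <S>            p w s w s p $  expand <S> -> <A> <D> s
   2  $ s <D> <A>      p w s w s p $  expand <A> -> p <D> s
   3  $ s <D> s <D> p  p w s w s p $  match p
   4  $ s <D> s <D>    w s w s p $    expand <D> -> w
   5  $ s <D> s w      w s w s p $    match w
   6  $ s <D> s        s w s p $      match s
   7  $ s <D>          w s p $        expand <D> -> w
   8  $ s w            w s p $        match w
   9  $ s              s p $          match s
  10  $                p $            error: stack empty but input remains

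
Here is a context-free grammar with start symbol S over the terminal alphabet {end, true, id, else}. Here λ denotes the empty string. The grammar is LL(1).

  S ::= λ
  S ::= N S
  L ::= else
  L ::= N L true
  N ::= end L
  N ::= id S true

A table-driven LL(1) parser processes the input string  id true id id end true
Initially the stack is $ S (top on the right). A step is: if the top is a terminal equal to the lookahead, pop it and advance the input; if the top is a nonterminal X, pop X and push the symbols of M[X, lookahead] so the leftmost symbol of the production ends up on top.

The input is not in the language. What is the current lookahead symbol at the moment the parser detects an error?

step 1: stack=$ S  input=id true id id end true $  — expand S ::= N S
step 2: stack=$ S N  input=id true id id end true $  — expand N ::= id S true
step 3: stack=$ S true S id  input=id true id id end true $  — match id
step 4: stack=$ S true S  input=true id id end true $  — expand S ::= λ
step 5: stack=$ S true  input=true id id end true $  — match true
step 6: stack=$ S  input=id id end true $  — expand S ::= N S
step 7: stack=$ S N  input=id id end true $  — expand N ::= id S true
step 8: stack=$ S true S id  input=id id end true $  — match id
step 9: stack=$ S true S  input=id end true $  — expand S ::= N S
step 10: stack=$ S true S N  input=id end true $  — expand N ::= id S true
step 11: stack=$ S true S true S id  input=id end true $  — match id
step 12: stack=$ S true S true S  input=end true $  — expand S ::= N S
step 13: stack=$ S true S true S N  input=end true $  — expand N ::= end L
step 14: stack=$ S true S true S L end  input=end true $  — match end
step 15: stack=$ S true S true S L  input=true $  — error: M[L, true] is empty

true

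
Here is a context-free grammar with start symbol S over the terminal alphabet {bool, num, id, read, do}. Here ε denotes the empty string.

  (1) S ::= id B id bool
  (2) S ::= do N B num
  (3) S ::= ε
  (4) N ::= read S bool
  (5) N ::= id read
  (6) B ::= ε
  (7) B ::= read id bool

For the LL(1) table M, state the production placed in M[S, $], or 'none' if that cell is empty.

S ::= ε

FIRST(S): from S::=id B id bool we get {id}; from S::=do N B num we get {do}; from S::=ε we get {ε}. So FIRST(S) = {ε, do, id}.
FIRST(N): from N::=read S bool we get {read}; from N::=id read we get {id}. So FIRST(N) = {id, read}.
FIRST(B): from B::=ε we get {ε}; from B::=read id bool we get {read}. So FIRST(B) = {ε, read}.
FOLLOW(S) includes $ since S is the start symbol.
FOLLOW(S): in N::=read S bool, S is followed by bool with FIRST {bool}. Thus FOLLOW(S) = {$, bool}.
For S ::= id B id bool: FIRST(id B id bool) = {id}, so it goes in M[S, t] for t ∈ {id}.
For S ::= do N B num: FIRST(do N B num) = {do}, so it goes in M[S, t] for t ∈ {do}.
For S ::= ε: FIRST(ε) = {ε}, so it goes in M[S, t] for t ∈ {}; since ε ∈ FIRST, also for every t ∈ FOLLOW(S) = {$, bool}.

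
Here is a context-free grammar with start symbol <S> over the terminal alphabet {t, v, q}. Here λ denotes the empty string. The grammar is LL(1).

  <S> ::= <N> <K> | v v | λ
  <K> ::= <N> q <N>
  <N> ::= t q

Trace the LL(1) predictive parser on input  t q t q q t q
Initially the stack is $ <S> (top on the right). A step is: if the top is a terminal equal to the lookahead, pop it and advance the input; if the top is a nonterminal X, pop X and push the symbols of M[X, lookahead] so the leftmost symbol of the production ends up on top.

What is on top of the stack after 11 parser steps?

      Stack        Input            Action
   1  $ <S>        t q t q q t q $  expand <S> ::= <N> <K>
   2  $ <K> <N>    t q t q q t q $  expand <N> ::= t q
   3  $ <K> q t    t q t q q t q $  match t
   4  $ <K> q      q t q q t q $    match q
   5  $ <K>        t q q t q $      expand <K> ::= <N> q <N>
   6  $ <N> q <N>  t q q t q $      expand <N> ::= t q
   7  $ <N> q q t  t q q t q $      match t
   8  $ <N> q q    q q t q $        match q
   9  $ <N> q      q t q $          match q
  10  $ <N>        t q $            expand <N> ::= t q
  11  $ q t        t q $            match t
Stack after step 11: $ q (top = q).

q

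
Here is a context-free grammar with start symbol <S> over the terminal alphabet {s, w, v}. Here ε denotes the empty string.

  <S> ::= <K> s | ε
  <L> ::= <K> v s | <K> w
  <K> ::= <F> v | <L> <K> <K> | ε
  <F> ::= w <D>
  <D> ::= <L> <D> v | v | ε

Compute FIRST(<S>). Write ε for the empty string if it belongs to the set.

FIRST(<F>) = {w}
FIRST(<S>) = {ε, s, v, w}  (via <K> s)
FIRST(<L>) = {v, w}  (via <K> v s, <K> w)
FIRST(<K>) = {ε, v, w}  (via <F> v, <L> <K> <K>)
FIRST(<D>) = {ε, v, w}  (via <L> <D> v)

{ε, s, v, w}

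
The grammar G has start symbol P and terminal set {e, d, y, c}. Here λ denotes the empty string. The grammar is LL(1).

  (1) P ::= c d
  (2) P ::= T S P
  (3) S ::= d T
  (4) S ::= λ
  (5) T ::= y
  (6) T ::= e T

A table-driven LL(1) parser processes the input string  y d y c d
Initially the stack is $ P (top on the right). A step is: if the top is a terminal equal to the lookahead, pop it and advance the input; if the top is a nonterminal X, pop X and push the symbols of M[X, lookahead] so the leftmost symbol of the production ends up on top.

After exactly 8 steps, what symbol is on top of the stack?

step 1: stack=$ P  input=y d y c d $  — expand P ::= T S P
step 2: stack=$ P S T  input=y d y c d $  — expand T ::= y
step 3: stack=$ P S y  input=y d y c d $  — match y
step 4: stack=$ P S  input=d y c d $  — expand S ::= d T
step 5: stack=$ P T d  input=d y c d $  — match d
step 6: stack=$ P T  input=y c d $  — expand T ::= y
step 7: stack=$ P y  input=y c d $  — match y
step 8: stack=$ P  input=c d $  — expand P ::= c d
Stack after step 8: $ d c (top = c).

c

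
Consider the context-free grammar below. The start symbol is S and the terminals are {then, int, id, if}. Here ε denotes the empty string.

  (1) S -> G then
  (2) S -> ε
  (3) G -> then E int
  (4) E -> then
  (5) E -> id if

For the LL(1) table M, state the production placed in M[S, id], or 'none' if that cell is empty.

none

FIRST(G) = {then}
FIRST(E) = {id, then}
FIRST(S) = {ε, then}  (via G then)
FOLLOW(S) includes $ since S is the start symbol.
FOLLOW(S): S appears on no right-hand side. Thus FOLLOW(S) = {$}.
For S -> G then: FIRST(G then) = {then}, so it goes in M[S, t] for t ∈ {then}.
For S -> ε: FIRST(ε) = {ε}, so it goes in M[S, t] for t ∈ {}; since ε ∈ FIRST, also for every t ∈ FOLLOW(S) = {$}.
None of these place a production in M[S, id].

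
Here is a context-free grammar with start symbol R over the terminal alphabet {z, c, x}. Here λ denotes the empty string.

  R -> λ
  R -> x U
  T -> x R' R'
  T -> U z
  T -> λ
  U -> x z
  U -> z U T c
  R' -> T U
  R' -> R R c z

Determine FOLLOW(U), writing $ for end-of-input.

FIRST(R): from R->λ we get {λ}; from R->x U we get {x}. So FIRST(R) = {λ, x}.
FIRST(U): from U->x z we get {x}; from U->z U T c we get {z}. So FIRST(U) = {x, z}.
FIRST(T): from T->x R' R' we get {x}; from T->U z we get {x, z}; from T->λ we get {λ}. So FIRST(T) = {λ, x, z}.
FIRST(R'): from R'->T U we get {x, z}; from R'->R R c z we get {c, x}. So FIRST(R') = {c, x, z}.
FOLLOW(R) includes $ since R is the start symbol.
FOLLOW(R): in R'->R R c z (occurrence 1), R is followed by R c z with FIRST {c, x}; in R'->R R c z (occurrence 2), R is followed by c z with FIRST {c}. Thus FOLLOW(R) = {$, c, x}.
FOLLOW(T): in U->z U T c, T is followed by c with FIRST {c}; in R'->T U, T is followed by U with FIRST {x, z}. Thus FOLLOW(T) = {c, x, z}.
FOLLOW(R'): in T->x R' R' (occurrence 1), R' is followed by R' with FIRST {c, x, z}; in T->x R' R' (occurrence 2), the suffix after R' is empty, so FOLLOW(R') ⊇ FOLLOW(T) = {c, x, z}. Thus FOLLOW(R') = {c, x, z}.
FOLLOW(U): in R->x U, the suffix after U is empty, so FOLLOW(U) ⊇ FOLLOW(R) = {$, c, x}; in T->U z, U is followed by z with FIRST {z}; in U->z U T c, U is followed by T c with FIRST {c, x, z}; in R'->T U, the suffix after U is empty, so FOLLOW(U) ⊇ FOLLOW(R') = {c, x, z}. Thus FOLLOW(U) = {$, c, x, z}.

{$, c, x, z}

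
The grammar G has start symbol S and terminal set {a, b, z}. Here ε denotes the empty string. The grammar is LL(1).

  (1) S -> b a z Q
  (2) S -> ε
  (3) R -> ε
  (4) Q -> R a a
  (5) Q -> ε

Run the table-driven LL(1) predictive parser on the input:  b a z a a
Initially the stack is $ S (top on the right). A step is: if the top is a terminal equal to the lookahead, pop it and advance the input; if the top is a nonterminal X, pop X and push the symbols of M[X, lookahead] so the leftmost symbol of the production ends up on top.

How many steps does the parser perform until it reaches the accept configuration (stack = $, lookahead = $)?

step 1: stack=$ S  input=b a z a a $  — expand S -> b a z Q
step 2: stack=$ Q z a b  input=b a z a a $  — match b
step 3: stack=$ Q z a  input=a z a a $  — match a
step 4: stack=$ Q z  input=z a a $  — match z
step 5: stack=$ Q  input=a a $  — expand Q -> R a a
step 6: stack=$ a a R  input=a a $  — expand R -> ε
step 7: stack=$ a a  input=a a $  — match a
step 8: stack=$ a  input=a $  — match a
Accept reached after 8 steps.

8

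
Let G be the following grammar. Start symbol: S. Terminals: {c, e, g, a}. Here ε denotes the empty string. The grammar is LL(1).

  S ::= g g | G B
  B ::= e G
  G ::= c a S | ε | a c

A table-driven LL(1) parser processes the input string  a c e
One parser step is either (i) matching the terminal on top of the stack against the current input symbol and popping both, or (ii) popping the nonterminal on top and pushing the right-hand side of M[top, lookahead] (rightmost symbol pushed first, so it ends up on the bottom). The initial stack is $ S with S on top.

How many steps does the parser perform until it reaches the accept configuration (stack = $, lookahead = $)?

7

step 1: stack=$ S  input=a c e $  — expand S ::= G B
step 2: stack=$ B G  input=a c e $  — expand G ::= a c
step 3: stack=$ B c a  input=a c e $  — match a
step 4: stack=$ B c  input=c e $  — match c
step 5: stack=$ B  input=e $  — expand B ::= e G
step 6: stack=$ G e  input=e $  — match e
step 7: stack=$ G  input=$  — expand G ::= ε
Accept reached after 7 steps.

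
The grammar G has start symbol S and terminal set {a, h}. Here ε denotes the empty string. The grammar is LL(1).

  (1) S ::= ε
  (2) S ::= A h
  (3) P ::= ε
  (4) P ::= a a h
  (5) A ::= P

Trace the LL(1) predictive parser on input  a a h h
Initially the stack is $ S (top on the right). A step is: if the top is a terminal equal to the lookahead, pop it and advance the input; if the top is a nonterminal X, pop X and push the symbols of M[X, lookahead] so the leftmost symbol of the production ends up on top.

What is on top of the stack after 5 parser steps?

step 1: stack=$ S  input=a a h h $  — expand S ::= A h
step 2: stack=$ h A  input=a a h h $  — expand A ::= P
step 3: stack=$ h P  input=a a h h $  — expand P ::= a a h
step 4: stack=$ h h a a  input=a a h h $  — match a
step 5: stack=$ h h a  input=a h h $  — match a
Stack after step 5: $ h h (top = h).

h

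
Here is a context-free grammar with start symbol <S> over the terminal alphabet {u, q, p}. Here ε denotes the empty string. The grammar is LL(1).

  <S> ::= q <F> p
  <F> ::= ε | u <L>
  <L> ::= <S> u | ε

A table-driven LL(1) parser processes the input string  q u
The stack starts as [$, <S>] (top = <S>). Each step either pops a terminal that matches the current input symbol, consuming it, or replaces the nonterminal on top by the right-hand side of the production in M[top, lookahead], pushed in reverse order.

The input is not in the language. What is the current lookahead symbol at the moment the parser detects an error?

     Stack      Input  Action
  1  $ <S>      q u $  expand <S> ::= q <F> p
  2  $ p <F> q  q u $  match q
  3  $ p <F>    u $    expand <F> ::= u <L>
  4  $ p <L> u  u $    match u
  5  $ p <L>    $      error: M[<L>, $] is empty

$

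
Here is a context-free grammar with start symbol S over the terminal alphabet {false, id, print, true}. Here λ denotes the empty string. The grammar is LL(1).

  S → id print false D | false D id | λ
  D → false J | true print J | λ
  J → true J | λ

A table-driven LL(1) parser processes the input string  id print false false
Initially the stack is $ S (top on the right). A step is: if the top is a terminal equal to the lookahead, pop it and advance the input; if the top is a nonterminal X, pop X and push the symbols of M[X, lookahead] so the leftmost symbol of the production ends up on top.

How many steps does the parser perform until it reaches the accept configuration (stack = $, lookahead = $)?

7

     Stack               Input                   Action
  1  $ S                 id print false false $  expand S → id print false D
  2  $ D false print id  id print false false $  match id
  3  $ D false print     print false false $     match print
  4  $ D false           false false $           match false
  5  $ D                 false $                 expand D → false J
  6  $ J false           false $                 match false
  7  $ J                 $                       expand J → λ
Accept reached after 7 steps.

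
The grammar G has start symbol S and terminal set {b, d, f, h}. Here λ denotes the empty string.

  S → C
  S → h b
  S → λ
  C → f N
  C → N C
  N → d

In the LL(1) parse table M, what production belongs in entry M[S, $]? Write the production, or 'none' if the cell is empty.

S → λ

FIRST(N): from N→d we get {d}. So FIRST(N) = {d}.
FIRST(C): from C→f N we get {f}; from C→N C we get {d}. So FIRST(C) = {d, f}.
FIRST(S): from S→C we get {d, f}; from S→h b we get {h}; from S→λ we get {λ}. So FIRST(S) = {λ, d, f, h}.
FOLLOW(S) includes $ since S is the start symbol.
FOLLOW(S): S appears on no right-hand side. Thus FOLLOW(S) = {$}.
For S → C: FIRST(C) = {d, f}, so it goes in M[S, t] for t ∈ {d, f}.
For S → h b: FIRST(h b) = {h}, so it goes in M[S, t] for t ∈ {h}.
For S → λ: FIRST(λ) = {λ}, so it goes in M[S, t] for t ∈ {}; since λ ∈ FIRST, also for every t ∈ FOLLOW(S) = {$}.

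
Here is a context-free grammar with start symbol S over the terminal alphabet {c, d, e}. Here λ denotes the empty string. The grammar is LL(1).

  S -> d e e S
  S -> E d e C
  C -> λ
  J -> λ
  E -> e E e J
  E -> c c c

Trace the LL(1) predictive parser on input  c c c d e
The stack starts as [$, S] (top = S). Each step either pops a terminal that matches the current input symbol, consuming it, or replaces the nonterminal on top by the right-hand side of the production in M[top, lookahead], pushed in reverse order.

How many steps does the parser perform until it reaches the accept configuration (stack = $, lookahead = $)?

8

step 1: stack=$ S  input=c c c d e $  — expand S -> E d e C
step 2: stack=$ C e d E  input=c c c d e $  — expand E -> c c c
step 3: stack=$ C e d c c c  input=c c c d e $  — match c
step 4: stack=$ C e d c c  input=c c d e $  — match c
step 5: stack=$ C e d c  input=c d e $  — match c
step 6: stack=$ C e d  input=d e $  — match d
step 7: stack=$ C e  input=e $  — match e
step 8: stack=$ C  input=$  — expand C -> λ
Accept reached after 8 steps.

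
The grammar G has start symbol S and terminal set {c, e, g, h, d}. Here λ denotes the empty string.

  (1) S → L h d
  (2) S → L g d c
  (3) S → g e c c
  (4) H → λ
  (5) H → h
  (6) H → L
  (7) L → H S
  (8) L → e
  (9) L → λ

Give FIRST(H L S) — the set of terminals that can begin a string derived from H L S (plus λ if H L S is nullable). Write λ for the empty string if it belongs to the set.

FIRST(S) = {e, g, h}  (via L h d, L g d c)
FIRST(H) = {λ, e, g, h}  (via L)
FIRST(L) = {λ, e, g, h}  (via H S)
FIRST(H L S): take FIRST of each symbol in turn, carrying on past any symbol whose FIRST contains λ; result {e, g, h}.

{e, g, h}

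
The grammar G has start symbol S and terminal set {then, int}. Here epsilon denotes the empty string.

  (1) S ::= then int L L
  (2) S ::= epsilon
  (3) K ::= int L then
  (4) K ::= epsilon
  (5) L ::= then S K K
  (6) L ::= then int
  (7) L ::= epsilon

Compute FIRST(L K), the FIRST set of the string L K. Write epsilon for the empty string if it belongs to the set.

{epsilon, int, then}

FIRST(S): from S::=then int L L we get {then}; from S::=epsilon we get {epsilon}. So FIRST(S) = {epsilon, then}.
FIRST(K): from K::=int L then we get {int}; from K::=epsilon we get {epsilon}. So FIRST(K) = {epsilon, int}.
FIRST(L): from L::=then S K K we get {then}; from L::=then int we get {then}; from L::=epsilon we get {epsilon}. So FIRST(L) = {epsilon, then}.
FIRST(L K): take FIRST of each symbol in turn, carrying on past any symbol whose FIRST contains epsilon; result {epsilon, int, then}.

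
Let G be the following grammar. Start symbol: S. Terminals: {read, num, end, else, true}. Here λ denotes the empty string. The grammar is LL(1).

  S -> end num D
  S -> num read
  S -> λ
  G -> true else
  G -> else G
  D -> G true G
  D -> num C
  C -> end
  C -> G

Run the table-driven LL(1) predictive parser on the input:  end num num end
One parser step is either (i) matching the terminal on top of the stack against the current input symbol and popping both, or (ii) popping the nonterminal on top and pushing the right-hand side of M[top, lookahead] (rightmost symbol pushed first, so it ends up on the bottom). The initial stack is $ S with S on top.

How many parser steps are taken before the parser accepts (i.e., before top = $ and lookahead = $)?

step 1: stack=$ S  input=end num num end $  — expand S -> end num D
step 2: stack=$ D num end  input=end num num end $  — match end
step 3: stack=$ D num  input=num num end $  — match num
step 4: stack=$ D  input=num end $  — expand D -> num C
step 5: stack=$ C num  input=num end $  — match num
step 6: stack=$ C  input=end $  — expand C -> end
step 7: stack=$ end  input=end $  — match end
Accept reached after 7 steps.

7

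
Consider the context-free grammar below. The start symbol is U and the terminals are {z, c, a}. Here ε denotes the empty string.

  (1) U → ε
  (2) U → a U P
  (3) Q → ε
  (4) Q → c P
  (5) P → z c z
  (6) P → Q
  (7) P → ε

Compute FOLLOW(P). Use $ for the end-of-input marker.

FIRST(U): from U→ε we get {ε}; from U→a U P we get {a}. So FIRST(U) = {ε, a}.
FIRST(Q): from Q→ε we get {ε}; from Q→c P we get {c}. So FIRST(Q) = {ε, c}.
FIRST(P): from P→z c z we get {z}; from P→Q we get {ε, c}; from P→ε we get {ε}. So FIRST(P) = {ε, c, z}.
FOLLOW(U) includes $ since U is the start symbol.
FOLLOW(U): in U→a U P, U is followed by P with FIRST {ε, c, z}; in U→a U P, the suffix after U is nullable (adds nothing new). Thus FOLLOW(U) = {$, c, z}.
FOLLOW(Q): in P→Q, the suffix after Q is empty, so FOLLOW(Q) ⊇ FOLLOW(P) = {$, c, z}. Thus FOLLOW(Q) = {$, c, z}.
FOLLOW(P): in U→a U P, the suffix after P is empty, so FOLLOW(P) ⊇ FOLLOW(U) = {$, c, z}; in Q→c P, the suffix after P is empty, so FOLLOW(P) ⊇ FOLLOW(Q) = {$, c, z}. Thus FOLLOW(P) = {$, c, z}.

{$, c, z}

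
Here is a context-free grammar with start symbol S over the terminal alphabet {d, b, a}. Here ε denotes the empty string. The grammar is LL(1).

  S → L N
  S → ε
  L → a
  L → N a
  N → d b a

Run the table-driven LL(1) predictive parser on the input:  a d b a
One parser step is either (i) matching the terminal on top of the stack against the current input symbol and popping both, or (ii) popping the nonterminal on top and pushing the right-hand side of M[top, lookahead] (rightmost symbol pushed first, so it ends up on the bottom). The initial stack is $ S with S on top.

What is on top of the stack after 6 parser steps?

step 1: stack=$ S  input=a d b a $  — expand S → L N
step 2: stack=$ N L  input=a d b a $  — expand L → a
step 3: stack=$ N a  input=a d b a $  — match a
step 4: stack=$ N  input=d b a $  — expand N → d b a
step 5: stack=$ a b d  input=d b a $  — match d
step 6: stack=$ a b  input=b a $  — match b
Stack after step 6: $ a (top = a).

a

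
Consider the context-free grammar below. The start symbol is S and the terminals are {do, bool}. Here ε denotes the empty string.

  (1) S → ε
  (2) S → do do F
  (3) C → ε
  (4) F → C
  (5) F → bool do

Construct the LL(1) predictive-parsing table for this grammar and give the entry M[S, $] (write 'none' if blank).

FIRST(S): from S→ε we get {ε}; from S→do do F we get {do}. So FIRST(S) = {ε, do}.
FIRST(C): from C→ε we get {ε}. So FIRST(C) = {ε}.
FIRST(F): from F→C we get {ε}; from F→bool do we get {bool}. So FIRST(F) = {ε, bool}.
FOLLOW(S) includes $ since S is the start symbol.
FOLLOW(S): S appears on no right-hand side. Thus FOLLOW(S) = {$}.
For S → ε: FIRST(ε) = {ε}, so it goes in M[S, t] for t ∈ {}; since ε ∈ FIRST, also for every t ∈ FOLLOW(S) = {$}.
For S → do do F: FIRST(do do F) = {do}, so it goes in M[S, t] for t ∈ {do}.

S → ε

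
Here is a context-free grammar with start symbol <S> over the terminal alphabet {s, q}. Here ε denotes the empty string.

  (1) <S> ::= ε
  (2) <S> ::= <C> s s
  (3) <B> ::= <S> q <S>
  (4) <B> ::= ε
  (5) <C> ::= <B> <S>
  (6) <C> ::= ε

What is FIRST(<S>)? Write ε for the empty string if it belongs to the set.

FIRST(<S>): from <S>::=ε we get {ε}; from <S>::=<C> s s we get {q, s}. So FIRST(<S>) = {ε, q, s}.
FIRST(<B>): from <B>::=<S> q <S> we get {q, s}; from <B>::=ε we get {ε}. So FIRST(<B>) = {ε, q, s}.
FIRST(<C>): from <C>::=<B> <S> we get {ε, q, s}; from <C>::=ε we get {ε}. So FIRST(<C>) = {ε, q, s}.

{ε, q, s}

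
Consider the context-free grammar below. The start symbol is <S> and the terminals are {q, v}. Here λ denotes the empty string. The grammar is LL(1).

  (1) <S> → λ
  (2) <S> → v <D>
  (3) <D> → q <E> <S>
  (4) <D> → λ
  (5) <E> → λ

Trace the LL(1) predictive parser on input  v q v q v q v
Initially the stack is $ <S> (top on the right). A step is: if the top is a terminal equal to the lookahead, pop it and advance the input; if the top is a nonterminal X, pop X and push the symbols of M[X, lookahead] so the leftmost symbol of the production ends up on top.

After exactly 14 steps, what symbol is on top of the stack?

<E>

      Stack        Input            Action
   1  $ <S>        v q v q v q v $  expand <S> → v <D>
   2  $ <D> v      v q v q v q v $  match v
   3  $ <D>        q v q v q v $    expand <D> → q <E> <S>
   4  $ <S> <E> q  q v q v q v $    match q
   5  $ <S> <E>    v q v q v $      expand <E> → λ
   6  $ <S>        v q v q v $      expand <S> → v <D>
   7  $ <D> v      v q v q v $      match v
   8  $ <D>        q v q v $        expand <D> → q <E> <S>
   9  $ <S> <E> q  q v q v $        match q
  10  $ <S> <E>    v q v $          expand <E> → λ
  11  $ <S>        v q v $          expand <S> → v <D>
  12  $ <D> v      v q v $          match v
  13  $ <D>        q v $            expand <D> → q <E> <S>
  14  $ <S> <E> q  q v $            match q
Stack after step 14: $ <S> <E> (top = <E>).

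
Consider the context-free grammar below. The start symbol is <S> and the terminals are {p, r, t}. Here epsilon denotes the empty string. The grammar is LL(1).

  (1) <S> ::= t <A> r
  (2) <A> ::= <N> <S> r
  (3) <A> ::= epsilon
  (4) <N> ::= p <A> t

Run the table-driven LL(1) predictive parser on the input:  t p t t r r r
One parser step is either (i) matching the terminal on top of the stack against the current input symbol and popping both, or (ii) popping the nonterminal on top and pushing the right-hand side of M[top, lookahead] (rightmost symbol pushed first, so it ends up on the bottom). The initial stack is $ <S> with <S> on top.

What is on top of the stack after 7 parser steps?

step 1: stack=$ <S>  input=t p t t r r r $  — expand <S> ::= t <A> r
step 2: stack=$ r <A> t  input=t p t t r r r $  — match t
step 3: stack=$ r <A>  input=p t t r r r $  — expand <A> ::= <N> <S> r
step 4: stack=$ r r <S> <N>  input=p t t r r r $  — expand <N> ::= p <A> t
step 5: stack=$ r r <S> t <A> p  input=p t t r r r $  — match p
step 6: stack=$ r r <S> t <A>  input=t t r r r $  — expand <A> ::= epsilon
step 7: stack=$ r r <S> t  input=t t r r r $  — match t
Stack after step 7: $ r r <S> (top = <S>).

<S>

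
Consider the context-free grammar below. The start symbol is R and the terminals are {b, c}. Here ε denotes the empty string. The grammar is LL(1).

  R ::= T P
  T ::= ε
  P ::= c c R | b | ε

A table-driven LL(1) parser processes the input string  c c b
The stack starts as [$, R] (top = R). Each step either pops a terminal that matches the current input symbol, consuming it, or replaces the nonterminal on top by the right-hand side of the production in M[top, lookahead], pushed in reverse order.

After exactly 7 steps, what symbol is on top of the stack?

     Stack    Input    Action
  1  $ R      c c b $  expand R ::= T P
  2  $ P T    c c b $  expand T ::= ε
  3  $ P      c c b $  expand P ::= c c R
  4  $ R c c  c c b $  match c
  5  $ R c    c b $    match c
  6  $ R      b $      expand R ::= T P
  7  $ P T    b $      expand T ::= ε
Stack after step 7: $ P (top = P).

P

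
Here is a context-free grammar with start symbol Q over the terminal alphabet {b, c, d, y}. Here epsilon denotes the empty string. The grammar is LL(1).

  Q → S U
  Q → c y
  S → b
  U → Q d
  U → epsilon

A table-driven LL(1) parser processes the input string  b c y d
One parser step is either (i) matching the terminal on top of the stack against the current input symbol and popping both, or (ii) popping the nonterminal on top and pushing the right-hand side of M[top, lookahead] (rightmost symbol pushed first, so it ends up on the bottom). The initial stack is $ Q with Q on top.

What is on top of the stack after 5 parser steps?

c

     Stack  Input      Action
  1  $ Q    b c y d $  expand Q → S U
  2  $ U S  b c y d $  expand S → b
  3  $ U b  b c y d $  match b
  4  $ U    c y d $    expand U → Q d
  5  $ d Q  c y d $    expand Q → c y
Stack after step 5: $ d y c (top = c).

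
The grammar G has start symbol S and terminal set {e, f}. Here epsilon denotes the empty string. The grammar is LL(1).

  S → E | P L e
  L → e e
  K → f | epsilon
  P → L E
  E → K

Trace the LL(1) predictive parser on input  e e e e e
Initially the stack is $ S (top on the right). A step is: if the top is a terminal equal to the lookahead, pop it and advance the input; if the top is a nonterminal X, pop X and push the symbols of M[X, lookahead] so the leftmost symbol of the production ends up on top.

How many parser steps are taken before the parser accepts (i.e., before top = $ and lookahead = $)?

11

step 1: stack=$ S  input=e e e e e $  — expand S → P L e
step 2: stack=$ e L P  input=e e e e e $  — expand P → L E
step 3: stack=$ e L E L  input=e e e e e $  — expand L → e e
step 4: stack=$ e L E e e  input=e e e e e $  — match e
step 5: stack=$ e L E e  input=e e e e $  — match e
step 6: stack=$ e L E  input=e e e $  — expand E → K
step 7: stack=$ e L K  input=e e e $  — expand K → epsilon
step 8: stack=$ e L  input=e e e $  — expand L → e e
step 9: stack=$ e e e  input=e e e $  — match e
step 10: stack=$ e e  input=e e $  — match e
step 11: stack=$ e  input=e $  — match e
Accept reached after 11 steps.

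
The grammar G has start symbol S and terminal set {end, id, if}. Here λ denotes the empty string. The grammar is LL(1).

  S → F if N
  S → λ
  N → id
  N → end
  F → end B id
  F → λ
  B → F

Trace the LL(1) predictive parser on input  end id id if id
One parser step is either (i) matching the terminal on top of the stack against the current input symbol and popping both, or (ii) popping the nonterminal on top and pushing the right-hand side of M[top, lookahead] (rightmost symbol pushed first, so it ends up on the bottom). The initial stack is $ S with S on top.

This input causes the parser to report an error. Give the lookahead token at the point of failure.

step 1: stack=$ S  input=end id id if id $  — expand S → F if N
step 2: stack=$ N if F  input=end id id if id $  — expand F → end B id
step 3: stack=$ N if id B end  input=end id id if id $  — match end
step 4: stack=$ N if id B  input=id id if id $  — expand B → F
step 5: stack=$ N if id F  input=id id if id $  — expand F → λ
step 6: stack=$ N if id  input=id id if id $  — match id
step 7: stack=$ N if  input=id if id $  — error: top is terminal if but lookahead is id

id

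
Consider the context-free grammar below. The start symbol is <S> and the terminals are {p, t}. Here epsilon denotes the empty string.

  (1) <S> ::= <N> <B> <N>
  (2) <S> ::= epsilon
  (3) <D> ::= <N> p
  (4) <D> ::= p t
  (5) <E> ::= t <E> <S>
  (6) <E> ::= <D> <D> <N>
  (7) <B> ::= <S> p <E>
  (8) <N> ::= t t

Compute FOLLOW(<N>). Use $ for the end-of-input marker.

FIRST(<N>): from <N>::=t t we get {t}. So FIRST(<N>) = {t}.
FIRST(<S>): from <S>::=<N> <B> <N> we get {t}; from <S>::=epsilon we get {epsilon}. So FIRST(<S>) = {epsilon, t}.
FIRST(<D>): from <D>::=<N> p we get {t}; from <D>::=p t we get {p}. So FIRST(<D>) = {p, t}.
FIRST(<E>): from <E>::=t <E> <S> we get {t}; from <E>::=<D> <D> <N> we get {p, t}. So FIRST(<E>) = {p, t}.
FIRST(<B>): from <B>::=<S> p <E> we get {p, t}. So FIRST(<B>) = {p, t}.
FOLLOW(<S>) includes $ since <S> is the start symbol.
FOLLOW(<D>): in <E>::=<D> <D> <N> (occurrence 1), <D> is followed by <D> <N> with FIRST {p, t}; in <E>::=<D> <D> <N> (occurrence 2), <D> is followed by <N> with FIRST {t}. Thus FOLLOW(<D>) = {p, t}.
FOLLOW(<B>): in <S>::=<N> <B> <N>, <B> is followed by <N> with FIRST {t}. Thus FOLLOW(<B>) = {t}.
FOLLOW(<E>): in <E>::=t <E> <S>, <E> is followed by <S> with FIRST {epsilon, t}; in <E>::=t <E> <S>, the suffix after <E> is nullable (adds nothing new); in <B>::=<S> p <E>, the suffix after <E> is empty, so FOLLOW(<E>) ⊇ FOLLOW(<B>) = {t}. Thus FOLLOW(<E>) = {t}.
FOLLOW(<S>): in <E>::=t <E> <S>, the suffix after <S> is empty, so FOLLOW(<S>) ⊇ FOLLOW(<E>) = {t}; in <B>::=<S> p <E>, <S> is followed by p <E> with FIRST {p}. Thus FOLLOW(<S>) = {$, p, t}.
FOLLOW(<N>): in <S>::=<N> <B> <N> (occurrence 1), <N> is followed by <B> <N> with FIRST {p, t}; in <S>::=<N> <B> <N> (occurrence 2), the suffix after <N> is empty, so FOLLOW(<N>) ⊇ FOLLOW(<S>) = {$, p, t}; in <D>::=<N> p, <N> is followed by p with FIRST {p}; in <E>::=<D> <D> <N>, the suffix after <N> is empty, so FOLLOW(<N>) ⊇ FOLLOW(<E>) = {t}. Thus FOLLOW(<N>) = {$, p, t}.

{$, p, t}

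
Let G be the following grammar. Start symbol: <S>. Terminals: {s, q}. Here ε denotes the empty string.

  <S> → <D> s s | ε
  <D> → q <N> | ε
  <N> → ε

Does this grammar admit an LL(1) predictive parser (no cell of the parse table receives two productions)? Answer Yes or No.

FIRST(<S>) = {ε, q, s}
FIRST(<D>) = {ε, q}
FIRST(<N>) = {ε}
FOLLOW(<S>) = {$}
FOLLOW(<D>) = {s}
FOLLOW(<N>) = {s}
Each cell of M receives at most one production.

Yes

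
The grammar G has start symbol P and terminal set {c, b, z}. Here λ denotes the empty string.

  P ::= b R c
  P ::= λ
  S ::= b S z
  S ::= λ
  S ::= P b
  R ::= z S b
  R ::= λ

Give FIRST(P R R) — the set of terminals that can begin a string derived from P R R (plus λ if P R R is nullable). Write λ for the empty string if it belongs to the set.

{λ, b, z}

FIRST(P) = {λ, b}
FIRST(R) = {λ, z}
FIRST(S) = {λ, b}  (via P b)
FIRST(P R R): take FIRST of each symbol in turn, carrying on past any symbol whose FIRST contains λ; result {λ, b, z}.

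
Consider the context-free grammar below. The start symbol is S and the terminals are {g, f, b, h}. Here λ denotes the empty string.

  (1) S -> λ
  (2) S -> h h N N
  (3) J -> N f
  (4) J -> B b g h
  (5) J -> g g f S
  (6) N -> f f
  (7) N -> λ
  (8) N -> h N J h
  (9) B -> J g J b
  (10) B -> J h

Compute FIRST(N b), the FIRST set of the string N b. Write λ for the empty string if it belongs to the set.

FIRST(S): from S->λ we get {λ}; from S->h h N N we get {h}. So FIRST(S) = {λ, h}.
FIRST(N): from N->f f we get {f}; from N->λ we get {λ}; from N->h N J h we get {h}. So FIRST(N) = {λ, f, h}.
FIRST(J): from J->N f we get {f, h}; from J->B b g h we get {f, g, h}; from J->g g f S we get {g}. So FIRST(J) = {f, g, h}.
FIRST(B): from B->J g J b we get {f, g, h}; from B->J h we get {f, g, h}. So FIRST(B) = {f, g, h}.
FIRST(N b): take FIRST of each symbol in turn, carrying on past any symbol whose FIRST contains λ; result {b, f, h}.

{b, f, h}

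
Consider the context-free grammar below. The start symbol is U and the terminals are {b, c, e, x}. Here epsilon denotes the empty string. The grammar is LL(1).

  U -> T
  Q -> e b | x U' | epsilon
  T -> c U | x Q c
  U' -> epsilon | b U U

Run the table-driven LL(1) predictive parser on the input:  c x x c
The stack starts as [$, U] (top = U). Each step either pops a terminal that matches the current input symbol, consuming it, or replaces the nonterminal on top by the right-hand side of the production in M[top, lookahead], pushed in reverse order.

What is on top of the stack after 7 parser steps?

x

     Stack    Input      Action
  1  $ U      c x x c $  expand U -> T
  2  $ T      c x x c $  expand T -> c U
  3  $ U c    c x x c $  match c
  4  $ U      x x c $    expand U -> T
  5  $ T      x x c $    expand T -> x Q c
  6  $ c Q x  x x c $    match x
  7  $ c Q    x c $      expand Q -> x U'
Stack after step 7: $ c U' x (top = x).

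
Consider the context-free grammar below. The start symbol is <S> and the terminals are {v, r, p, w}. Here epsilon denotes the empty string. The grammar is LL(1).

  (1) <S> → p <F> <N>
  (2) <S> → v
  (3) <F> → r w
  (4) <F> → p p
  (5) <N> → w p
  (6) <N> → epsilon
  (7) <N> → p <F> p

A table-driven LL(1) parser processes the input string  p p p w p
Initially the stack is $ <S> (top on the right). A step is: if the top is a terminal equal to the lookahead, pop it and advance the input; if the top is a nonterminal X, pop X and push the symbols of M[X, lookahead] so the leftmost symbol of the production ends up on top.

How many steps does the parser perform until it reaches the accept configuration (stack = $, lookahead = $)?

8

step 1: stack=$ <S>  input=p p p w p $  — expand <S> → p <F> <N>
step 2: stack=$ <N> <F> p  input=p p p w p $  — match p
step 3: stack=$ <N> <F>  input=p p w p $  — expand <F> → p p
step 4: stack=$ <N> p p  input=p p w p $  — match p
step 5: stack=$ <N> p  input=p w p $  — match p
step 6: stack=$ <N>  input=w p $  — expand <N> → w p
step 7: stack=$ p w  input=w p $  — match w
step 8: stack=$ p  input=p $  — match p
Accept reached after 8 steps.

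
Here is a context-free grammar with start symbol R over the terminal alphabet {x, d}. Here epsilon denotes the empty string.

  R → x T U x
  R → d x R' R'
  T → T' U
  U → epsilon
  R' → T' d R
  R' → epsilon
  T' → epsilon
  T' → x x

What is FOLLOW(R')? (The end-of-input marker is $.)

FIRST(R): from R→x T U x we get {x}; from R→d x R' R' we get {d}. So FIRST(R) = {d, x}.
FIRST(U): from U→epsilon we get {epsilon}. So FIRST(U) = {epsilon}.
FIRST(T'): from T'→epsilon we get {epsilon}; from T'→x x we get {x}. So FIRST(T') = {epsilon, x}.
FIRST(T): from T→T' U we get {epsilon, x}. So FIRST(T) = {epsilon, x}.
FIRST(R'): from R'→T' d R we get {d, x}; from R'→epsilon we get {epsilon}. So FIRST(R') = {epsilon, d, x}.
FOLLOW(R) includes $ since R is the start symbol.
FOLLOW(T): in R→x T U x, T is followed by U x with FIRST {x}. Thus FOLLOW(T) = {x}.
FOLLOW(U): in R→x T U x, U is followed by x with FIRST {x}; in T→T' U, the suffix after U is empty, so FOLLOW(U) ⊇ FOLLOW(T) = {x}. Thus FOLLOW(U) = {x}.
FOLLOW(T'): in T→T' U, T' is followed by U with FIRST {epsilon}; in T→T' U, the suffix after T' is nullable, so FOLLOW(T') ⊇ FOLLOW(T) = {x}; in R'→T' d R, T' is followed by d R with FIRST {d}. Thus FOLLOW(T') = {d, x}.
FOLLOW(R): in R'→T' d R, the suffix after R is empty, so FOLLOW(R) ⊇ FOLLOW(R') = {$, d, x}. Thus FOLLOW(R) = {$, d, x}.
FOLLOW(R'): in R→d x R' R' (occurrence 1), R' is followed by R' with FIRST {epsilon, d, x}; in R→d x R' R' (occurrence 1), the suffix after R' is nullable, so FOLLOW(R') ⊇ FOLLOW(R) = {$, d, x}; in R→d x R' R' (occurrence 2), the suffix after R' is empty, so FOLLOW(R') ⊇ FOLLOW(R) = {$, d, x}. Thus FOLLOW(R') = {$, d, x}.

{$, d, x}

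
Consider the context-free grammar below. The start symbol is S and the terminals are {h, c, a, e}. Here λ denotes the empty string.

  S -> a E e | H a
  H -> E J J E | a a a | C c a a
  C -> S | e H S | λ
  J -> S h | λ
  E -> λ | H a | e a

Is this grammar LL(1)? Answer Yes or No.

FIRST(S) = {a, c, e}
FIRST(H) = {λ, a, c, e}
FIRST(C) = {λ, a, c, e}
FIRST(J) = {λ, a, c, e}
FIRST(E) = {λ, a, c, e}
FOLLOW(S) = {$, c, h}
FOLLOW(H) = {a, c, e}
FOLLOW(C) = {c}
FOLLOW(J) = {a, c, e}
FOLLOW(E) = {a, c, e}
Cell M[C, c] receives both C -> S and C -> λ — the grammar is not LL(1).

No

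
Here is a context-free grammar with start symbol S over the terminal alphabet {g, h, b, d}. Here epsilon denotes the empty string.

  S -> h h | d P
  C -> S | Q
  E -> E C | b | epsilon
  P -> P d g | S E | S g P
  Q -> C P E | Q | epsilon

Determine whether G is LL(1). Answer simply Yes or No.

FIRST(S) = {d, h}
FIRST(C) = {epsilon, d, h}
FIRST(E) = {epsilon, b, d, h}
FIRST(P) = {d, h}
FIRST(Q) = {epsilon, d, h}
FOLLOW(S) = {$, b, d, g, h}
FOLLOW(C) = {$, b, d, g, h}
FOLLOW(E) = {$, b, d, g, h}
FOLLOW(P) = {$, b, d, g, h}
FOLLOW(Q) = {$, b, d, g, h}
Cell M[C, d] receives both C -> S and C -> Q — the grammar is not LL(1).

No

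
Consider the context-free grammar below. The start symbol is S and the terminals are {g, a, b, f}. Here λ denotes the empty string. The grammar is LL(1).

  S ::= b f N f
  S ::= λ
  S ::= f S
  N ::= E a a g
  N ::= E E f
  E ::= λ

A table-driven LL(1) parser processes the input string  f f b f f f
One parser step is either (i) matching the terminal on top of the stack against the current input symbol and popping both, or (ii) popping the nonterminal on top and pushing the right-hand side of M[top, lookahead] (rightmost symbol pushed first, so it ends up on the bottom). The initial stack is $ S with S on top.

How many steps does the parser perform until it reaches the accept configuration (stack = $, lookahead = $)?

step 1: stack=$ S  input=f f b f f f $  — expand S ::= f S
step 2: stack=$ S f  input=f f b f f f $  — match f
step 3: stack=$ S  input=f b f f f $  — expand S ::= f S
step 4: stack=$ S f  input=f b f f f $  — match f
step 5: stack=$ S  input=b f f f $  — expand S ::= b f N f
step 6: stack=$ f N f b  input=b f f f $  — match b
step 7: stack=$ f N f  input=f f f $  — match f
step 8: stack=$ f N  input=f f $  — expand N ::= E E f
step 9: stack=$ f f E E  input=f f $  — expand E ::= λ
step 10: stack=$ f f E  input=f f $  — expand E ::= λ
step 11: stack=$ f f  input=f f $  — match f
step 12: stack=$ f  input=f $  — match f
Accept reached after 12 steps.

12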